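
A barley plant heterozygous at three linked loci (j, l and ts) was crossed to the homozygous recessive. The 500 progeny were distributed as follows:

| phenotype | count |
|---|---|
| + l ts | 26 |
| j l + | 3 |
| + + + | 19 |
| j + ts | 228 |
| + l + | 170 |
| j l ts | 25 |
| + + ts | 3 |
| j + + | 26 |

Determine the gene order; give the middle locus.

The two most frequent reciprocal classes, j + ts and + l +, are the parental types, so the F1 was j + ts / + l +.
The two rarest classes, + + ts and j l +, are the double crossovers. Comparing them with the parentals, only the j allele has switched, so j is the middle locus and the order is ts – j – l.

j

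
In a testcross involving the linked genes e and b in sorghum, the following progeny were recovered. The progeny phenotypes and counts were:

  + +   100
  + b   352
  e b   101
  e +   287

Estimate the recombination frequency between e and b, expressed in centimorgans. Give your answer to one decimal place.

23.9 centimorgans

The two most frequent classes, + b (352) and e + (287), are the parental types, so the F1 was + b / e +.
The recombinant classes are + + and e b: 100 + 101 = 201.
Recombination frequency = 201/840 = 0.2393 ≈ 23.9%, i.e. 23.9 centimorgans.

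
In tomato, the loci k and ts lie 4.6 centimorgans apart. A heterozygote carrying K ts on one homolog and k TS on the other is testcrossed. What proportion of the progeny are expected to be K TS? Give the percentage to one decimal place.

2.3%

A map distance of 4.6 centimorgans corresponds to a recombination frequency of 0.046.
The F1 is K ts / k TS, so K TS is a recombinant gamete class with expected frequency r/2 = 0.046/2 = 0.0230.
That is 0.0230 = 2.3% of the progeny.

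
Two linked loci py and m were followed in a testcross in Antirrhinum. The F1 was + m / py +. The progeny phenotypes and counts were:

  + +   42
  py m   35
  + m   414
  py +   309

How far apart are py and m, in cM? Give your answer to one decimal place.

The recombinant classes are + + and py m: 42 + 35 = 77.
Recombination frequency = 77/800 = 0.0963 ≈ 9.6%, i.e. 9.6 cM.

9.6 cM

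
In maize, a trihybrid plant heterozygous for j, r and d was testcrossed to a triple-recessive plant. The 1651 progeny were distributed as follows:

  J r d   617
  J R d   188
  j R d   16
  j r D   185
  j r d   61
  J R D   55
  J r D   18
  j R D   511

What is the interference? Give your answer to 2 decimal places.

0.08

The two most frequent reciprocal classes, j R D and J r d, are the parental types, so the F1 was j R D / J r d.
The two rarest classes, j R d and J r D, are the double crossovers. Comparing them with the parentals, only the d allele has switched, so d is the middle locus and the order is j – d – r.
j–d: (116 + 34)/1651 = 0.0909; d–r: (373 + 34)/1651 = 0.2465.
Expected DCO frequency = 0.0909 × 0.2465 ≈ 0.02241; observed = 34/1651 ≈ 0.02059.
Coefficient of coincidence = 0.02059/0.02241 ≈ 0.92; interference = 1 − 0.92 = 0.08.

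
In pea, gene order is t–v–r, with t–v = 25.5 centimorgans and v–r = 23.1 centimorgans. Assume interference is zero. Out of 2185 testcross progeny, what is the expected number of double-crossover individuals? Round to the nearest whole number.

Map distances give recombination frequencies of 0.255 and 0.231 for the two intervals.
With no interference, expected double-crossover frequency = 0.255 × 0.231 = 0.05891.
Expected number = 0.05891 × 2185 = 128.71 ≈ 129.

129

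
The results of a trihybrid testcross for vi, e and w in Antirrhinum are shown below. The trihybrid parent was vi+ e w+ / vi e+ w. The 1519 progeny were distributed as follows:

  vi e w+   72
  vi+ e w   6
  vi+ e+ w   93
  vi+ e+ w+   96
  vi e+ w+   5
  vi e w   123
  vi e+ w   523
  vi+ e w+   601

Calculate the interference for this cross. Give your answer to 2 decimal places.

0.59

The two rarest classes, vi+ e w and vi e+ w+, are the double crossovers. Comparing them with the parentals, only the w allele has switched, so w is the middle locus and the order is e – w – vi.
e–w: (219 + 11)/1519 = 0.1514; w–vi: (165 + 11)/1519 = 0.1159.
Expected DCO frequency = 0.1514 × 0.1159 ≈ 0.01755; observed = 11/1519 ≈ 0.00724.
Coefficient of coincidence = 0.00724/0.01755 ≈ 0.41; interference = 1 − 0.41 = 0.59.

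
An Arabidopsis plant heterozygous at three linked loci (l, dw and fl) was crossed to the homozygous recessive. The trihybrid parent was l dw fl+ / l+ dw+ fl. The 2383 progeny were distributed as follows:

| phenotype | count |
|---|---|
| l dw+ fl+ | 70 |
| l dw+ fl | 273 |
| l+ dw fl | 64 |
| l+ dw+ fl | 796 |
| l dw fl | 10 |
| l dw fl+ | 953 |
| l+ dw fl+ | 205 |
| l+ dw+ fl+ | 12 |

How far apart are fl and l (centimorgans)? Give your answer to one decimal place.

21.0 centimorgans

The two rarest classes, l dw fl and l+ dw+ fl+, are the double crossovers. Comparing them with the parentals, only the fl allele has switched, so fl is the middle locus and the order is dw – fl – l.
Crossovers in the fl–l interval produce the single-crossover classes l+ dw fl+ and l dw+ fl (205 + 273 = 478) plus the double crossovers (22).
RF(fl–l) = (478 + 22) / 2383 = 500/2383 = 0.2098 → 21.0 centimorgans.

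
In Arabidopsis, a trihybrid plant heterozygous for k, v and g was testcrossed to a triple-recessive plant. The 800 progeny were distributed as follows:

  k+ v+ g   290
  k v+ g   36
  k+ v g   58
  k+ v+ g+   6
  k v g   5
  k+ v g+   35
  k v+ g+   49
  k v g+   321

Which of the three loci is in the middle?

g

The two most frequent reciprocal classes, k+ v+ g and k v g+, are the parental types, so the F1 was k+ v+ g / k v g+.
The two rarest classes, k+ v+ g+ and k v g, are the double crossovers. Comparing them with the parentals, only the g allele has switched, so g is the middle locus and the order is v – g – k.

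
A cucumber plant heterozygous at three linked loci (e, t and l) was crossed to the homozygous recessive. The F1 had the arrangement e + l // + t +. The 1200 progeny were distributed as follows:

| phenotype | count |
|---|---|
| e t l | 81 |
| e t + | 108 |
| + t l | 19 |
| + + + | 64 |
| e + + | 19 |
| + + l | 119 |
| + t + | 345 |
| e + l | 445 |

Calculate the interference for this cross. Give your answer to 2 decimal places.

0.06

The two rarest classes, e + + and + t l, are the double crossovers. Comparing them with the parentals, only the l allele has switched, so l is the middle locus and the order is e – l – t.
e–l: (227 + 38)/1200 = 0.2208; l–t: (145 + 38)/1200 = 0.1525.
Expected DCO frequency = 0.2208 × 0.1525 ≈ 0.03367; observed = 38/1200 ≈ 0.03167.
Coefficient of coincidence = 0.03167/0.03367 ≈ 0.94; interference = 1 − 0.94 = 0.06.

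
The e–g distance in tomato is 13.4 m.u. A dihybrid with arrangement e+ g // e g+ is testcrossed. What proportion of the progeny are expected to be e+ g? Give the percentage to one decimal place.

A map distance of 13.4 m.u. corresponds to a recombination frequency of 0.134.
The F1 is e+ g / e g+, so e+ g is a parental gamete class with expected frequency (1 − r)/2 = 0.866/2 = 0.4330.
That is 0.4330 = 43.3% of the progeny.

43.3%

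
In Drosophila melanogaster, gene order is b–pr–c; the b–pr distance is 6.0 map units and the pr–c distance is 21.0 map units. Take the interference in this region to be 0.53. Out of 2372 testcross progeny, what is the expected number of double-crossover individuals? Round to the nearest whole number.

Map distances give recombination frequencies of 0.060 and 0.210 for the two intervals.
With interference 0.53 (so coincidence = 0.47), expected double-crossover frequency = 0.060 × 0.210 × 0.47 = 0.00592.
Expected number = 0.00592 × 2372 = 14.05 ≈ 14.

14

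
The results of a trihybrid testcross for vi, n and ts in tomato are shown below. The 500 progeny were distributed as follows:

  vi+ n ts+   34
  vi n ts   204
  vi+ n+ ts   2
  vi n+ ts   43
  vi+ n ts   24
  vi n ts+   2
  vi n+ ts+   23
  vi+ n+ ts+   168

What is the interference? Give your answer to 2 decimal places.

The two most frequent reciprocal classes, vi n ts and vi+ n+ ts+, are the parental types, so the F1 was vi n ts / vi+ n+ ts+.
The two rarest classes, vi n ts+ and vi+ n+ ts, are the double crossovers. Comparing them with the parentals, only the ts allele has switched, so ts is the middle locus and the order is n – ts – vi.
n–ts: (77 + 4)/500 = 0.1620; ts–vi: (47 + 4)/500 = 0.1020.
Expected DCO frequency = 0.1620 × 0.1020 ≈ 0.01652; observed = 4/500 ≈ 0.00800.
Coefficient of coincidence = 0.00800/0.01652 ≈ 0.48; interference = 1 − 0.48 = 0.52.

0.52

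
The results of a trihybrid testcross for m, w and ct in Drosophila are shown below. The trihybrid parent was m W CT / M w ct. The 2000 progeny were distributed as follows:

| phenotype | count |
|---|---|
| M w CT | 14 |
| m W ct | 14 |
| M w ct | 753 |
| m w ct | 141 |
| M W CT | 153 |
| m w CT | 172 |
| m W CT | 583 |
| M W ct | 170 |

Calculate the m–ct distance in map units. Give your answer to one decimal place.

The two rarest classes, m W ct and M w CT, are the double crossovers. Comparing them with the parentals, only the ct allele has switched, so ct is the middle locus and the order is m – ct – w.
Crossovers in the m–ct interval produce the single-crossover classes M W CT and m w ct (153 + 141 = 294) plus the double crossovers (28).
RF(m–ct) = (294 + 28) / 2000 = 322/2000 = 0.1610 → 16.1 map units.

16.1 map units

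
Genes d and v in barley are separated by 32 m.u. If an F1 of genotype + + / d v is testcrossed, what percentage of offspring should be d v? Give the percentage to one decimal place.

34.0%

A map distance of 32 m.u. corresponds to a recombination frequency of 0.320.
The F1 is + + / d v, so d v is a parental gamete class with expected frequency (1 − r)/2 = 0.680/2 = 0.3400.
That is 0.3400 = 34.0% of the progeny.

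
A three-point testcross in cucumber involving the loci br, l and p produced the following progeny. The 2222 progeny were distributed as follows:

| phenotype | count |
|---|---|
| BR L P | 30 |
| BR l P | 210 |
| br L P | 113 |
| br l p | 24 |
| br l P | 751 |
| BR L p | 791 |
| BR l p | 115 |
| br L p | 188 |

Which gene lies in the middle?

The two most frequent reciprocal classes, BR L p and br l P, are the parental types, so the F1 was BR L p / br l P.
The two rarest classes, BR L P and br l p, are the double crossovers. Comparing them with the parentals, only the p allele has switched, so p is the middle locus and the order is l – p – br.

p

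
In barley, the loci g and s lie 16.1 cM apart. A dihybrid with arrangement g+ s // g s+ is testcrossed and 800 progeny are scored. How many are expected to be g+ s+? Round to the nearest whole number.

A map distance of 16.1 cM corresponds to a recombination frequency of 0.161.
The F1 is g+ s / g s+, so g+ s+ is a recombinant gamete class with expected frequency r/2 = 0.161/2 = 0.0805.
Expected number = 0.0805 × 800 = 64.40 ≈ 64.

64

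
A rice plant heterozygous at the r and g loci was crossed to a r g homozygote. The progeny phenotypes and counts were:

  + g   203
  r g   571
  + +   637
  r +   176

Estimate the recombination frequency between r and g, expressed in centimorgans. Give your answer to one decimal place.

The two most frequent classes, + + (637) and r g (571), are the parental types, so the F1 was + + / r g.
The recombinant classes are + g and r +: 203 + 176 = 379.
Recombination frequency = 379/1587 = 0.2388 ≈ 23.9%, i.e. 23.9 centimorgans.

23.9 centimorgans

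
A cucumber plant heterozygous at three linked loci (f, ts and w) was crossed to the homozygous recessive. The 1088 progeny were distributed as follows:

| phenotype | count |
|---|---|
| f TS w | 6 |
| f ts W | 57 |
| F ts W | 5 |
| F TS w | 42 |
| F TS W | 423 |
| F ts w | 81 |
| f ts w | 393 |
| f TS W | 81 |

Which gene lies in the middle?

ts

The two most frequent reciprocal classes, F TS W and f ts w, are the parental types, so the F1 was F TS W / f ts w.
The two rarest classes, F ts W and f TS w, are the double crossovers. Comparing them with the parentals, only the ts allele has switched, so ts is the middle locus and the order is w – ts – f.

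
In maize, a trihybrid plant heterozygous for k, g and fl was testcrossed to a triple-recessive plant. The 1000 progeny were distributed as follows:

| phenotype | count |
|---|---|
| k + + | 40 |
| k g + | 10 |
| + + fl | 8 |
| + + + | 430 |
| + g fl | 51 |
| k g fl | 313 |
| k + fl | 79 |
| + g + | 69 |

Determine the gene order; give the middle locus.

fl

The two most frequent reciprocal classes, + + + and k g fl, are the parental types, so the F1 was + + + / k g fl.
The two rarest classes, + + fl and k g +, are the double crossovers. Comparing them with the parentals, only the fl allele has switched, so fl is the middle locus and the order is k – fl – g.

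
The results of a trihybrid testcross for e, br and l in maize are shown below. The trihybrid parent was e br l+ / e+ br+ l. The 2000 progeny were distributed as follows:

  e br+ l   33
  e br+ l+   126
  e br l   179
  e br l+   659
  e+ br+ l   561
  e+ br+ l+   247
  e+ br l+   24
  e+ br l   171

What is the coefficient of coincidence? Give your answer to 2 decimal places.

The two rarest classes, e+ br l+ and e br+ l, are the double crossovers. Comparing them with the parentals, only the e allele has switched, so e is the middle locus and the order is br – e – l.
br–e: (297 + 57)/2000 = 0.1770; e–l: (426 + 57)/2000 = 0.2415.
Expected DCO frequency = 0.1770 × 0.2415 ≈ 0.04275; observed = 57/2000 ≈ 0.02850.
Coefficient of coincidence = 0.02850/0.04275 ≈ 0.67.

0.67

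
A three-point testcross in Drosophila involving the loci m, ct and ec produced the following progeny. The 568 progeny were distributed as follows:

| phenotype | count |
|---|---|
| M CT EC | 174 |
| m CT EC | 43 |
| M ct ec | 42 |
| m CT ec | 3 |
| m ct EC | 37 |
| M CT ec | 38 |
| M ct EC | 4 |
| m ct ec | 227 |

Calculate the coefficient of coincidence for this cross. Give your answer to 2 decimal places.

0.53

The two most frequent reciprocal classes, m ct ec and M CT EC, are the parental types, so the F1 was m ct ec / M CT EC.
The two rarest classes, m CT ec and M ct EC, are the double crossovers. Comparing them with the parentals, only the ct allele has switched, so ct is the middle locus and the order is ec – ct – m.
ec–ct: (75 + 7)/568 = 0.1444; ct–m: (85 + 7)/568 = 0.1620.
Expected DCO frequency = 0.1444 × 0.1620 ≈ 0.02339; observed = 7/568 ≈ 0.01232.
Coefficient of coincidence = 0.01232/0.02339 ≈ 0.53.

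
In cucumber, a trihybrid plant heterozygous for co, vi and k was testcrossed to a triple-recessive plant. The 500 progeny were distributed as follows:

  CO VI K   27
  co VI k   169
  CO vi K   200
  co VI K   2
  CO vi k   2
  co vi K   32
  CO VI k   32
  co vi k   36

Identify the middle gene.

The two most frequent reciprocal classes, CO vi K and co VI k, are the parental types, so the F1 was CO vi K / co VI k.
The two rarest classes, CO vi k and co VI K, are the double crossovers. Comparing them with the parentals, only the k allele has switched, so k is the middle locus and the order is co – k – vi.

k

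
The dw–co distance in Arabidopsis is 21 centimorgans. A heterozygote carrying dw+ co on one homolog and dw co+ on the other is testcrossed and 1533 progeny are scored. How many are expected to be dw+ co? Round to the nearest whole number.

A map distance of 21 centimorgans corresponds to a recombination frequency of 0.210.
The F1 is dw+ co / dw co+, so dw+ co is a parental gamete class with expected frequency (1 − r)/2 = 0.790/2 = 0.3950.
Expected number = 0.3950 × 1533 = 605.54 ≈ 606.

606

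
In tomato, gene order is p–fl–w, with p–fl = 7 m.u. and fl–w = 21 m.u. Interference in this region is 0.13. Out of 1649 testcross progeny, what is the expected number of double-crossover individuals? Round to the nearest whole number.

21

Map distances give recombination frequencies of 0.070 and 0.210 for the two intervals.
With interference 0.13 (so coincidence = 0.87), expected double-crossover frequency = 0.070 × 0.210 × 0.87 = 0.01279.
Expected number = 0.01279 × 1649 = 21.09 ≈ 21.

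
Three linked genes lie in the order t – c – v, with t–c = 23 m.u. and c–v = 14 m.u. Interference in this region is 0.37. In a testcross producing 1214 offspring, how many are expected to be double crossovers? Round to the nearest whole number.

Map distances give recombination frequencies of 0.230 and 0.140 for the two intervals.
With interference 0.37 (so coincidence = 0.63), expected double-crossover frequency = 0.230 × 0.140 × 0.63 = 0.02029.
Expected number = 0.02029 × 1214 = 24.63 ≈ 25.

25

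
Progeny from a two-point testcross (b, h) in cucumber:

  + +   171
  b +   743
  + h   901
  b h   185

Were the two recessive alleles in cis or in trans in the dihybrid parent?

The two most frequent classes are + h (901) and b + (743); these are the parental (non-recombinant) types.
So the F1 carried + h on one chromosome and b + on the other — the recessive alleles are on opposite chromosomes (trans / repulsion).

trans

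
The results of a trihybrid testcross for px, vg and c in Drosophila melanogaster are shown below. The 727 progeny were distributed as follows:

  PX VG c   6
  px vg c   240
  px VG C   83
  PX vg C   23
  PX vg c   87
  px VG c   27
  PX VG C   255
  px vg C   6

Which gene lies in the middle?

The two most frequent reciprocal classes, px vg c and PX VG C, are the parental types, so the F1 was px vg c / PX VG C.
The two rarest classes, px vg C and PX VG c, are the double crossovers. Comparing them with the parentals, only the c allele has switched, so c is the middle locus and the order is px – c – vg.

c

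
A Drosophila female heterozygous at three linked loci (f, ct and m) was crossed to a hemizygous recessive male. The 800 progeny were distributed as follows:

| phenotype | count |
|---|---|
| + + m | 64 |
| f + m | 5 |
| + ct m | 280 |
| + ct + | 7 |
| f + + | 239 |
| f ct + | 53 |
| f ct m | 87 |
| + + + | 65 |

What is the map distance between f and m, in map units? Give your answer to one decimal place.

20.5 map units

The two most frequent reciprocal classes, f + + and + ct m, are the parental types, so the F1 was f + + / + ct m.
The two rarest classes, f + m and + ct +, are the double crossovers. Comparing them with the parentals, only the m allele has switched, so m is the middle locus and the order is f – m – ct.
Crossovers in the f–m interval produce the single-crossover classes + + + and f ct m (65 + 87 = 152) plus the double crossovers (12).
RF(f–m) = (152 + 12) / 800 = 164/800 = 0.2050 → 20.5 map units.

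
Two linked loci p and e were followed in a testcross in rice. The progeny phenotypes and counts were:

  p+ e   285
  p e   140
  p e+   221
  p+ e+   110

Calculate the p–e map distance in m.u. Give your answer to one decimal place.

The two most frequent classes, p+ e (285) and p e+ (221), are the parental types, so the F1 was p+ e / p e+.
The recombinant classes are p+ e+ and p e: 110 + 140 = 250.
Recombination frequency = 250/756 = 0.3307 ≈ 33.1%, i.e. 33.1 m.u.

33.1 m.u.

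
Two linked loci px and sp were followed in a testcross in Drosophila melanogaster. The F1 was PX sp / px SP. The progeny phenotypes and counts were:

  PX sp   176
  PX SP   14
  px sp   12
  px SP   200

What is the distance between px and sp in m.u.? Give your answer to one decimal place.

The recombinant classes are PX SP and px sp: 14 + 12 = 26.
Recombination frequency = 26/402 = 0.0647 ≈ 6.5%, i.e. 6.5 m.u.

6.5 m.u.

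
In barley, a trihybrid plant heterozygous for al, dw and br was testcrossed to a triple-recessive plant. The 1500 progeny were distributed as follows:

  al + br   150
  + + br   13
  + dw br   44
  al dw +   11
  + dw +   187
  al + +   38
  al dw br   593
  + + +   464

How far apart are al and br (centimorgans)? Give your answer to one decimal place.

The two most frequent reciprocal classes, + + + and al dw br, are the parental types, so the F1 was + + + / al dw br.
The two rarest classes, + + br and al dw +, are the double crossovers. Comparing them with the parentals, only the br allele has switched, so br is the middle locus and the order is al – br – dw.
Crossovers in the al–br interval produce the single-crossover classes al + + and + dw br (38 + 44 = 82) plus the double crossovers (24).
RF(al–br) = (82 + 24) / 1500 = 106/1500 = 0.0707 → 7.1 centimorgans.

7.1 centimorgans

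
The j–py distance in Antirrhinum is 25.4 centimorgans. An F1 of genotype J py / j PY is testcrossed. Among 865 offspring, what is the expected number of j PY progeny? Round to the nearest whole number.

A map distance of 25.4 centimorgans corresponds to a recombination frequency of 0.254.
The F1 is J py / j PY, so j PY is a parental gamete class with expected frequency (1 − r)/2 = 0.746/2 = 0.3730.
Expected number = 0.3730 × 865 = 322.64 ≈ 323.

323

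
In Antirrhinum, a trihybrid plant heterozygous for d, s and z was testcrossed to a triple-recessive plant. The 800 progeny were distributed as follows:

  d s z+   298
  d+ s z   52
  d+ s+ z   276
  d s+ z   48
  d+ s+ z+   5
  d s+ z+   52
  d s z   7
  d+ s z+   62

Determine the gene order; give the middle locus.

The two most frequent reciprocal classes, d+ s+ z and d s z+, are the parental types, so the F1 was d+ s+ z / d s z+.
The two rarest classes, d+ s+ z+ and d s z, are the double crossovers. Comparing them with the parentals, only the z allele has switched, so z is the middle locus and the order is s – z – d.

z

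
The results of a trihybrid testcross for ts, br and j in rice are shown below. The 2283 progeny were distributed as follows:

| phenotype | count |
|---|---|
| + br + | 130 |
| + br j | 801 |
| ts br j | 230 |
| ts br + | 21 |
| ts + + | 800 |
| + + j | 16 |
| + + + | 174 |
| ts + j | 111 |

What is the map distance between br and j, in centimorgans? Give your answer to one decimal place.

12.2 centimorgans

The two most frequent reciprocal classes, ts + + and + br j, are the parental types, so the F1 was ts + + / + br j.
The two rarest classes, ts br + and + + j, are the double crossovers. Comparing them with the parentals, only the br allele has switched, so br is the middle locus and the order is ts – br – j.
Crossovers in the br–j interval produce the single-crossover classes ts + j and + br + (111 + 130 = 241) plus the double crossovers (37).
RF(br–j) = (241 + 37) / 2283 = 278/2283 = 0.1218 → 12.2 centimorgans.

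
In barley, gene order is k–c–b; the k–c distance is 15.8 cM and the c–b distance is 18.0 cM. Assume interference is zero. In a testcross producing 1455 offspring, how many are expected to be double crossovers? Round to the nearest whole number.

41

Map distances give recombination frequencies of 0.158 and 0.180 for the two intervals.
With no interference, expected double-crossover frequency = 0.158 × 0.180 = 0.02844.
Expected number = 0.02844 × 1455 = 41.38 ≈ 41.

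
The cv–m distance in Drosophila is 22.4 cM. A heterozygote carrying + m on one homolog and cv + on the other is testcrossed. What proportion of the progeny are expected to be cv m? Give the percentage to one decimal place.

A map distance of 22.4 cM corresponds to a recombination frequency of 0.224.
The F1 is + m / cv +, so cv m is a recombinant gamete class with expected frequency r/2 = 0.224/2 = 0.1120.
That is 0.1120 = 11.2% of the progeny.

11.2%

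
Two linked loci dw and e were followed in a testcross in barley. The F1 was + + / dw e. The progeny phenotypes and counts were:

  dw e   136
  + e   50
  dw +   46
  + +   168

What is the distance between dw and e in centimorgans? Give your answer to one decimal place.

24.0 centimorgans

The recombinant classes are + e and dw +: 50 + 46 = 96.
Recombination frequency = 96/400 = 0.2400 ≈ 24.0%, i.e. 24.0 centimorgans.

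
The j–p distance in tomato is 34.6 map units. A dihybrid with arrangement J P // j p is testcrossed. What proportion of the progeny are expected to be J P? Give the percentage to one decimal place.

A map distance of 34.6 map units corresponds to a recombination frequency of 0.346.
The F1 is J P / j p, so J P is a parental gamete class with expected frequency (1 − r)/2 = 0.654/2 = 0.3270.
That is 0.3270 = 32.7% of the progeny.

32.7%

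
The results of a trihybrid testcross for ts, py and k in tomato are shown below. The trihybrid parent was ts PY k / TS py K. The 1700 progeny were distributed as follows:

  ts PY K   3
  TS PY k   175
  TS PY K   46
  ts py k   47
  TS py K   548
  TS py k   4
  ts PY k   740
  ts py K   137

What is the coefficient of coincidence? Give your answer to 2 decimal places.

0.37

The two rarest classes, ts PY K and TS py k, are the double crossovers. Comparing them with the parentals, only the k allele has switched, so k is the middle locus and the order is py – k – ts.
py–k: (93 + 7)/1700 = 0.0588; k–ts: (312 + 7)/1700 = 0.1876.
Expected DCO frequency = 0.0588 × 0.1876 ≈ 0.01103; observed = 7/1700 ≈ 0.00412.
Coefficient of coincidence = 0.00412/0.01103 ≈ 0.37.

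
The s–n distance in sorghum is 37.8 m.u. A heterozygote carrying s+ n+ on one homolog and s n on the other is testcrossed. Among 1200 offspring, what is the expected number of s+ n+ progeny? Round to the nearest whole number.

373

A map distance of 37.8 m.u. corresponds to a recombination frequency of 0.378.
The F1 is s+ n+ / s n, so s+ n+ is a parental gamete class with expected frequency (1 − r)/2 = 0.622/2 = 0.3110.
Expected number = 0.3110 × 1200 = 373.20 ≈ 373.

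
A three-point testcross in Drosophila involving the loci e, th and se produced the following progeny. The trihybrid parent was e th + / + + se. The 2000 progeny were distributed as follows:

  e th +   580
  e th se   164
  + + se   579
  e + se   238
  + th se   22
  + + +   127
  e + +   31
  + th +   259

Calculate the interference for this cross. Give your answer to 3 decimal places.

The two rarest classes, e + + and + th se, are the double crossovers. Comparing them with the parentals, only the th allele has switched, so th is the middle locus and the order is se – th – e.
se–th: (291 + 53)/2000 = 0.1720; th–e: (497 + 53)/2000 = 0.2750.
Expected DCO frequency = 0.1720 × 0.2750 ≈ 0.04730; observed = 53/2000 ≈ 0.02650.
Coefficient of coincidence = 0.02650/0.04730 ≈ 0.560; interference = 1 − 0.560 = 0.440.

0.440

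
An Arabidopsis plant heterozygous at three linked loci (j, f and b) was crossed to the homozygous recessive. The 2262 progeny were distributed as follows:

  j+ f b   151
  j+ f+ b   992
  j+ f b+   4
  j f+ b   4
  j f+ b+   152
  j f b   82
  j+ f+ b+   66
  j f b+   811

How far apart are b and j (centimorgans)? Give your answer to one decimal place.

The two most frequent reciprocal classes, j+ f+ b and j f b+, are the parental types, so the F1 was j+ f+ b / j f b+.
The two rarest classes, j f+ b and j+ f b+, are the double crossovers. Comparing them with the parentals, only the j allele has switched, so j is the middle locus and the order is b – j – f.
Crossovers in the b–j interval produce the single-crossover classes j+ f+ b+ and j f b (66 + 82 = 148) plus the double crossovers (8).
RF(b–j) = (148 + 8) / 2262 = 156/2262 = 0.0690 → 6.9 centimorgans.

6.9 centimorgans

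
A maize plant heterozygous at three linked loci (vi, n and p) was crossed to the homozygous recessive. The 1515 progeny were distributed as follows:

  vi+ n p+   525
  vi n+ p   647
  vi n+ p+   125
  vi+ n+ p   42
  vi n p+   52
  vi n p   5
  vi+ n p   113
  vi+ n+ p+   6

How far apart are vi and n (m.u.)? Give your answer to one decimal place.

The two most frequent reciprocal classes, vi n+ p and vi+ n p+, are the parental types, so the F1 was vi n+ p / vi+ n p+.
The two rarest classes, vi n p and vi+ n+ p+, are the double crossovers. Comparing them with the parentals, only the n allele has switched, so n is the middle locus and the order is p – n – vi.
Crossovers in the n–vi interval produce the single-crossover classes vi+ n+ p and vi n p+ (42 + 52 = 94) plus the double crossovers (11).
RF(n–vi) = (94 + 11) / 1515 = 105/1515 = 0.0693 → 6.9 m.u.

6.9 m.u.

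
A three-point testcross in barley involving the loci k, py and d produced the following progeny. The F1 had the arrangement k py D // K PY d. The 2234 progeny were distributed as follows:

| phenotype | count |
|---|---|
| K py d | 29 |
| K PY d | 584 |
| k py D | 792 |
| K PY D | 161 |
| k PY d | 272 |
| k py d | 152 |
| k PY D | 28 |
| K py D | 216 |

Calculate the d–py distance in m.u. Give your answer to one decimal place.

The two rarest classes, k PY D and K py d, are the double crossovers. Comparing them with the parentals, only the py allele has switched, so py is the middle locus and the order is d – py – k.
Crossovers in the d–py interval produce the single-crossover classes k py d and K PY D (152 + 161 = 313) plus the double crossovers (57).
RF(d–py) = (313 + 57) / 2234 = 370/2234 = 0.1656 → 16.6 m.u.

16.6 m.u.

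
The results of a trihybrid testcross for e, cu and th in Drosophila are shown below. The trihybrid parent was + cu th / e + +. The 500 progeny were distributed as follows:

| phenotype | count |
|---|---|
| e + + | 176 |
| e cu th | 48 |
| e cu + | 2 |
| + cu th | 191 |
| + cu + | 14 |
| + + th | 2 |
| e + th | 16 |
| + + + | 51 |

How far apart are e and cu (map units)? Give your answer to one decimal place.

The two rarest classes, + + th and e cu +, are the double crossovers. Comparing them with the parentals, only the cu allele has switched, so cu is the middle locus and the order is e – cu – th.
Crossovers in the e–cu interval produce the single-crossover classes e cu th and + + + (48 + 51 = 99) plus the double crossovers (4).
RF(e–cu) = (99 + 4) / 500 = 103/500 = 0.2060 → 20.6 map units.

20.6 map units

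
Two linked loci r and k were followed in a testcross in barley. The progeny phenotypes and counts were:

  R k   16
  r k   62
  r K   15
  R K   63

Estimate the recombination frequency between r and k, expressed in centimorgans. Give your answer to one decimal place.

19.9 centimorgans

The two most frequent classes, R K (63) and r k (62), are the parental types, so the F1 was R K / r k.
The recombinant classes are R k and r K: 16 + 15 = 31.
Recombination frequency = 31/156 = 0.1987 ≈ 19.9%, i.e. 19.9 centimorgans.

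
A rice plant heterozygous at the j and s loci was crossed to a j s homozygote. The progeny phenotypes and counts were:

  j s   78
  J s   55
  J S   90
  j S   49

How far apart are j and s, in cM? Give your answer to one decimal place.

The two most frequent classes, J S (90) and j s (78), are the parental types, so the F1 was J S / j s.
The recombinant classes are J s and j S: 55 + 49 = 104.
Recombination frequency = 104/272 = 0.3824 ≈ 38.2%, i.e. 38.2 cM.

38.2 cM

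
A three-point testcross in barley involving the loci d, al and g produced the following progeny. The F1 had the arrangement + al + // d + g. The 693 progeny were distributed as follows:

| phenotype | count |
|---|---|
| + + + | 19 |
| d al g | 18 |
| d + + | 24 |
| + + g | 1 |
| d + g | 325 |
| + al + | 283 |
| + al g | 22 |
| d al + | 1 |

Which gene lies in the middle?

d

The two rarest classes, d al + and + + g, are the double crossovers. Comparing them with the parentals, only the d allele has switched, so d is the middle locus and the order is al – d – g.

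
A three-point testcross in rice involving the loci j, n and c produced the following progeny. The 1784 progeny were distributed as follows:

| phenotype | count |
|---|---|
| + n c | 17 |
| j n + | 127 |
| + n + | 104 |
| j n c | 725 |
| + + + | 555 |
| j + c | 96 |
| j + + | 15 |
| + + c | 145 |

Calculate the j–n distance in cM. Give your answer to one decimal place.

13.0 cM

The two most frequent reciprocal classes, + + + and j n c, are the parental types, so the F1 was + + + / j n c.
The two rarest classes, j + + and + n c, are the double crossovers. Comparing them with the parentals, only the j allele has switched, so j is the middle locus and the order is n – j – c.
Crossovers in the n–j interval produce the single-crossover classes + n + and j + c (104 + 96 = 200) plus the double crossovers (32).
RF(n–j) = (200 + 32) / 1784 = 232/1784 = 0.1300 → 13.0 cM.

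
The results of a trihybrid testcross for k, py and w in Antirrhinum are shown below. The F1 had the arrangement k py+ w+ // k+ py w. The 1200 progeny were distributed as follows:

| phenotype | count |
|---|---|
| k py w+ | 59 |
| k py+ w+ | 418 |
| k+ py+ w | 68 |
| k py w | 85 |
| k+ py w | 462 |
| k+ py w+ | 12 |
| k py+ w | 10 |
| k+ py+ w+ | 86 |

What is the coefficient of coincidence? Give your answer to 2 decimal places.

0.92

The two rarest classes, k py+ w and k+ py w+, are the double crossovers. Comparing them with the parentals, only the w allele has switched, so w is the middle locus and the order is k – w – py.
k–w: (171 + 22)/1200 = 0.1608; w–py: (127 + 22)/1200 = 0.1242.
Expected DCO frequency = 0.1608 × 0.1242 ≈ 0.01997; observed = 22/1200 ≈ 0.01833.
Coefficient of coincidence = 0.01833/0.01997 ≈ 0.92.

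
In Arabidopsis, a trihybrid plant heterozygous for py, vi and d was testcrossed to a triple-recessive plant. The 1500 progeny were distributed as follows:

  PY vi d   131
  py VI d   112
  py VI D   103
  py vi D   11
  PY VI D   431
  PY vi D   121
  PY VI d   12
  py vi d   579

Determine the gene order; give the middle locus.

The two most frequent reciprocal classes, py vi d and PY VI D, are the parental types, so the F1 was py vi d / PY VI D.
The two rarest classes, py vi D and PY VI d, are the double crossovers. Comparing them with the parentals, only the d allele has switched, so d is the middle locus and the order is vi – d – py.

d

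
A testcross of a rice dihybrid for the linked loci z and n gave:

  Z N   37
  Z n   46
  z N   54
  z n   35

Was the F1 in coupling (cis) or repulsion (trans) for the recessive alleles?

trans

The two most frequent classes are Z n (46) and z N (54); these are the parental (non-recombinant) types.
So the F1 carried Z n on one chromosome and z N on the other — the recessive alleles are on opposite chromosomes (trans / repulsion).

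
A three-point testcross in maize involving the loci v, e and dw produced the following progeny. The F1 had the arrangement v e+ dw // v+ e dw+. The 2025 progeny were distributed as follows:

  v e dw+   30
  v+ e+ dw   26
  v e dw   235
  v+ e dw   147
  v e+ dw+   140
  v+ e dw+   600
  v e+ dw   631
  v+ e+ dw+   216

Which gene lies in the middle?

The two rarest classes, v+ e+ dw and v e dw+, are the double crossovers. Comparing them with the parentals, only the v allele has switched, so v is the middle locus and the order is dw – v – e.

v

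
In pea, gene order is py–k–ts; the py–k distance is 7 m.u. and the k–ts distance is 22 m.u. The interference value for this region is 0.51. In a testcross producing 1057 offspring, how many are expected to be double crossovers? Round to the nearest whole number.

8

Map distances give recombination frequencies of 0.070 and 0.220 for the two intervals.
With interference 0.51 (so coincidence = 0.49), expected double-crossover frequency = 0.070 × 0.220 × 0.49 = 0.00755.
Expected number = 0.00755 × 1057 = 7.98 ≈ 8.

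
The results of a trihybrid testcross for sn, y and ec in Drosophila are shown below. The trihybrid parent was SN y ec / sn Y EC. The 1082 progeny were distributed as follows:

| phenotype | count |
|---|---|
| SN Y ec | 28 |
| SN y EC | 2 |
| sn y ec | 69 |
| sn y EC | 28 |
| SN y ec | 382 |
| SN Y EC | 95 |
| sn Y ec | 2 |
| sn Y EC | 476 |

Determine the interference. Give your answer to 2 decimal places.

0.57

The two rarest classes, SN y EC and sn Y ec, are the double crossovers. Comparing them with the parentals, only the ec allele has switched, so ec is the middle locus and the order is y – ec – sn.
y–ec: (56 + 4)/1082 = 0.0555; ec–sn: (164 + 4)/1082 = 0.1553.
Expected DCO frequency = 0.0555 × 0.1553 ≈ 0.00862; observed = 4/1082 ≈ 0.00370.
Coefficient of coincidence = 0.00370/0.00862 ≈ 0.43; interference = 1 − 0.43 = 0.57.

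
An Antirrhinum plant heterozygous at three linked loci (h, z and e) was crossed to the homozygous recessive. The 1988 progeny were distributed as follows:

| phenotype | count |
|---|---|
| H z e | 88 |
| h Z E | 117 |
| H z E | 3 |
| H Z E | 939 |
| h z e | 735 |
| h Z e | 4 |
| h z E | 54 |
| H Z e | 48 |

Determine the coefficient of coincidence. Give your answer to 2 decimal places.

The two most frequent reciprocal classes, h z e and H Z E, are the parental types, so the F1 was h z e / H Z E.
The two rarest classes, h Z e and H z E, are the double crossovers. Comparing them with the parentals, only the z allele has switched, so z is the middle locus and the order is e – z – h.
e–z: (102 + 7)/1988 = 0.0548; z–h: (205 + 7)/1988 = 0.1066.
Expected DCO frequency = 0.0548 × 0.1066 ≈ 0.00584; observed = 7/1988 ≈ 0.00352.
Coefficient of coincidence = 0.00352/0.00584 ≈ 0.60.

0.60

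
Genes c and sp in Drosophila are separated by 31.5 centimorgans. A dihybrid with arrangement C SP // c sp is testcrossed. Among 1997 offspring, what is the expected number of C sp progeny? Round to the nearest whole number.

A map distance of 31.5 centimorgans corresponds to a recombination frequency of 0.315.
The F1 is C SP / c sp, so C sp is a recombinant gamete class with expected frequency r/2 = 0.315/2 = 0.1575.
Expected number = 0.1575 × 1997 = 314.53 ≈ 315.

315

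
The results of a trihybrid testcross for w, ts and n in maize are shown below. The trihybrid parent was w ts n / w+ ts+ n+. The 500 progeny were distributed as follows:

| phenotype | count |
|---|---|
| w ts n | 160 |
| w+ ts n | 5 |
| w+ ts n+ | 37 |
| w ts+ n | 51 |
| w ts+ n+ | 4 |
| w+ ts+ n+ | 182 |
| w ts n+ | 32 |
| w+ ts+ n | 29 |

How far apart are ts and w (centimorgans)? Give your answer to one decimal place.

19.4 centimorgans

The two rarest classes, w+ ts n and w ts+ n+, are the double crossovers. Comparing them with the parentals, only the w allele has switched, so w is the middle locus and the order is ts – w – n.
Crossovers in the ts–w interval produce the single-crossover classes w ts+ n and w+ ts n+ (51 + 37 = 88) plus the double crossovers (9).
RF(ts–w) = (88 + 9) / 500 = 97/500 = 0.1940 → 19.4 centimorgans.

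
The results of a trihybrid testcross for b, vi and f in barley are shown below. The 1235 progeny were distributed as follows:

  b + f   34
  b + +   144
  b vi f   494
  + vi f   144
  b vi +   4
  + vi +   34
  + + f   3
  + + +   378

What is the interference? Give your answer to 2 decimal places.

0.61

The two most frequent reciprocal classes, + + + and b vi f, are the parental types, so the F1 was + + + / b vi f.
The two rarest classes, + + f and b vi +, are the double crossovers. Comparing them with the parentals, only the f allele has switched, so f is the middle locus and the order is b – f – vi.
b–f: (288 + 7)/1235 = 0.2389; f–vi: (68 + 7)/1235 = 0.0607.
Expected DCO frequency = 0.2389 × 0.0607 ≈ 0.01450; observed = 7/1235 ≈ 0.00567.
Coefficient of coincidence = 0.00567/0.01450 ≈ 0.39; interference = 1 − 0.39 = 0.61.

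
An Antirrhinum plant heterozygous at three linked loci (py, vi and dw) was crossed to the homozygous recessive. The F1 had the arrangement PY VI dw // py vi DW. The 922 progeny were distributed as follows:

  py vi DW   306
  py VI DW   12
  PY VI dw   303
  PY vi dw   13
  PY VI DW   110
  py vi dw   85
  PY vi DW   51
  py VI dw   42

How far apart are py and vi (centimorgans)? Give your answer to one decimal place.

12.8 centimorgans

The two rarest classes, PY vi dw and py VI DW, are the double crossovers. Comparing them with the parentals, only the vi allele has switched, so vi is the middle locus and the order is dw – vi – py.
Crossovers in the vi–py interval produce the single-crossover classes py VI dw and PY vi DW (42 + 51 = 93) plus the double crossovers (25).
RF(vi–py) = (93 + 25) / 922 = 118/922 = 0.1280 → 12.8 centimorgans.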